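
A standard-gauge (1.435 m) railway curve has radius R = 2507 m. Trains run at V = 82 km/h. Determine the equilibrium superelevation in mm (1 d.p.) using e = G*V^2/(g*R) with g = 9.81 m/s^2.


Convert speed: V = 82 / 3.6 = 22.7778 m/s
Apply formula: e = 1.435 * 22.7778^2 / (9.81 * 2507)
e = 1.435 * 518.8272 / 24593.67
e = 0.030273 m = 30.3 mm

30.3


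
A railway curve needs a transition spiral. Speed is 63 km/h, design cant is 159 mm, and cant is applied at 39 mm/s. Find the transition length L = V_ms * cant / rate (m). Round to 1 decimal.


Convert speed: V = 63 / 3.6 = 17.5 m/s
L = 17.5 * 159 / 39
L = 2782.5 / 39
L = 71.3 m

71.3


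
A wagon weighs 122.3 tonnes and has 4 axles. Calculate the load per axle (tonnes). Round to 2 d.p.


Load per axle = total weight / number of axles
Load = 122.3 / 4
Load = 30.58 tonnes

30.58


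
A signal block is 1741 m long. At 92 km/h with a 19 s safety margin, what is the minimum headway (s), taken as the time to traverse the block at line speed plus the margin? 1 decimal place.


V = 92 / 3.6 = 25.5556 m/s
Block traversal time = 1741 / 25.5556 = 68.1261 s
Headway = 68.1261 + 19
Headway = 87.1 s

87.1


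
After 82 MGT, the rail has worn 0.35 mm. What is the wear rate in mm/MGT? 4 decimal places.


Wear rate = total wear / cumulative tonnage
Rate = 0.35 / 82
Rate = 0.0043 mm/MGT

0.0043


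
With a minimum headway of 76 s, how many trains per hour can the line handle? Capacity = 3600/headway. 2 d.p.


Capacity = 3600 / headway
Capacity = 3600 / 76
Capacity = 47.37 trains/hour

47.37


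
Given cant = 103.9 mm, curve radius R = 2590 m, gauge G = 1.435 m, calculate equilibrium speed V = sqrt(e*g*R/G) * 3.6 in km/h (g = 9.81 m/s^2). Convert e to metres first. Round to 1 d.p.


Convert cant: e = 103.9 mm = 0.1039 m
V_ms = sqrt(0.1039 * 9.81 * 2590 / 1.435)
V_ms = sqrt(1839.638195) = 42.891 m/s
V = 42.891 * 3.6 = 154.4 km/h

154.4


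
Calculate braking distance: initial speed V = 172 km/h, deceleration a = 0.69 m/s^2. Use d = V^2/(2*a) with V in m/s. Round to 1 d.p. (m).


Convert speed: V = 172 / 3.6 = 47.7778 m/s
V^2 = 2282.716
d = 2282.716 / (2 * 0.69)
d = 2282.716 / 1.38
d = 1654.1 m

1654.1


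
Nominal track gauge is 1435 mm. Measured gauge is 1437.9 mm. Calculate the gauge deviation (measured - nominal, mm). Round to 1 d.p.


Deviation = measured - nominal
Deviation = 1437.9 - 1435
Deviation = 2.9 mm

2.9


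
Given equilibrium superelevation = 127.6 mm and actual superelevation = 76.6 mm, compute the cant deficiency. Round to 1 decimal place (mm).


Cant deficiency = equilibrium cant - actual cant
CD = 127.6 - 76.6
CD = 51.0 mm

51.0


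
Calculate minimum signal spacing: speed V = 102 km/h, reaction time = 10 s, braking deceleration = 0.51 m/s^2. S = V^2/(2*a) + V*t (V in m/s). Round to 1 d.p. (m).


V = 102 / 3.6 = 28.3333 m/s
Braking distance = 28.3333^2 / (2*0.51) = 787.037 m
Sighting distance = 28.3333 * 10 = 283.3333 m
S = 787.037 + 283.3333 = 1070.4 m

1070.4


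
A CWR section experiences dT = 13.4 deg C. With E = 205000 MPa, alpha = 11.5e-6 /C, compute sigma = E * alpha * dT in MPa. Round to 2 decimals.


sigma = E * alpha * dT
sigma = 205000 * 11.5e-6 * 13.4
sigma = 2.3575 * 13.4
sigma = 31.59 MPa

31.59


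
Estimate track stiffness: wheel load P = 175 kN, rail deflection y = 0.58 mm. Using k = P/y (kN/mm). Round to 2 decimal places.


Track stiffness k = P / y
k = 175 / 0.58
k = 301.72 kN/mm

301.72


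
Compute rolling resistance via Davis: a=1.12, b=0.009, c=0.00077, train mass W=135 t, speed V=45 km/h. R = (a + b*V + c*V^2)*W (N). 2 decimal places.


b*V = 0.009 * 45 = 0.405
c*V^2 = 0.00077 * 2025 = 1.55925
R_per_t = 1.12 + 0.405 + 1.55925 = 3.08425 N/t
R_total = 3.08425 * 135 = 416.37 N

416.37


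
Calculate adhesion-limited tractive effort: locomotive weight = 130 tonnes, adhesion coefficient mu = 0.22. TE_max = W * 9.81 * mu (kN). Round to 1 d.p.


TE_max = W * g * mu
TE_max = 130 * 9.81 * 0.22
TE_max = 1275.3 * 0.22
TE_max = 280.6 kN

280.6


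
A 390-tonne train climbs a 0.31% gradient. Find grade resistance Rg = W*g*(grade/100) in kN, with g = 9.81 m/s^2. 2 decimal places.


Rg = W * 9.81 * grade / 100
Rg = 390 * 9.81 * 0.31 / 100
Rg = 3825.9 * 0.0031
Rg = 11.86 kN

11.86


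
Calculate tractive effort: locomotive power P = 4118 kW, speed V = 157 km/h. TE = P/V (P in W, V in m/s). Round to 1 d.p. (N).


Convert: P = 4118 kW = 4118000 W
V = 157 / 3.6 = 43.6111 m/s
TE = 4118000 / 43.6111
TE = 94425.5 N

94425.5


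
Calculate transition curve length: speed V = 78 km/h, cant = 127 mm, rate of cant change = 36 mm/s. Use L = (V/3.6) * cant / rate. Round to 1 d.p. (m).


Convert speed: V = 78 / 3.6 = 21.6667 m/s
L = 21.6667 * 127 / 36
L = 2751.6667 / 36
L = 76.4 m

76.4


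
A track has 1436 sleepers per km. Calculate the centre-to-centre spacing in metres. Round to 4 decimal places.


Spacing = 1000 m / number of sleepers
Spacing = 1000 / 1436
Spacing = 0.6964 m

0.6964


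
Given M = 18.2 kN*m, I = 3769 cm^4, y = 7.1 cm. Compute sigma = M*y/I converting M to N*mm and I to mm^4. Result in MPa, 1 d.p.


Convert units:
M = 18.2 kN*m = 18200000 N*mm
y = 7.1 cm = 71 mm
I = 3769 cm^4 = 37690000 mm^4
sigma = 18200000 * 71 / 37690000
sigma = 34.3 MPa

34.3


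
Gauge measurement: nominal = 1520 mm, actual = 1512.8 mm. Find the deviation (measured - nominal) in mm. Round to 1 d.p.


Deviation = measured - nominal
Deviation = 1512.8 - 1520
Deviation = -7.2 mm

-7.2


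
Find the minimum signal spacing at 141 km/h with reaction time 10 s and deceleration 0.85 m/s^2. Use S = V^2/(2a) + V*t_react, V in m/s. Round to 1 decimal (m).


V = 141 / 3.6 = 39.1667 m/s
Braking distance = 39.1667^2 / (2*0.85) = 902.3693 m
Sighting distance = 39.1667 * 10 = 391.6667 m
S = 902.3693 + 391.6667 = 1294.0 m

1294.0


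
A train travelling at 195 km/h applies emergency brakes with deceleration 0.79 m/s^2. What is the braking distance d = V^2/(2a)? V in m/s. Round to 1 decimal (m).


Convert speed: V = 195 / 3.6 = 54.1667 m/s
V^2 = 2934.0278
d = 2934.0278 / (2 * 0.79)
d = 2934.0278 / 1.58
d = 1857.0 m

1857.0


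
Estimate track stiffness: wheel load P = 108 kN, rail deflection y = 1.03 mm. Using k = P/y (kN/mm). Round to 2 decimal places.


Track stiffness k = P / y
k = 108 / 1.03
k = 104.85 kN/mm

104.85


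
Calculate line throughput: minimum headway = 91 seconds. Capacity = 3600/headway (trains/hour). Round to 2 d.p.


Capacity = 3600 / headway
Capacity = 3600 / 91
Capacity = 39.56 trains/hour

39.56


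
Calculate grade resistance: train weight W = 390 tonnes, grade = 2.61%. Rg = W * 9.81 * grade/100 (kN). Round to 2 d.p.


Rg = W * 9.81 * grade / 100
Rg = 390 * 9.81 * 2.61 / 100
Rg = 3825.9 * 0.0261
Rg = 99.86 kN

99.86


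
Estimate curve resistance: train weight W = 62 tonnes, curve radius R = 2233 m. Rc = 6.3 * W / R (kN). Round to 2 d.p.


Rc = 6.3 * W / R
Rc = 6.3 * 62 / 2233
Rc = 390.6 / 2233
Rc = 0.17 kN

0.17


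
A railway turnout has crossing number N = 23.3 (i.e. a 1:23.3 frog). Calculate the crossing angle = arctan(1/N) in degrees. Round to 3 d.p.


1/N = 1/23.3 = 0.042918
angle = arctan(0.042918) = 0.042892 rad
angle = 0.042892 * 180/pi = 2.458 degrees

2.458


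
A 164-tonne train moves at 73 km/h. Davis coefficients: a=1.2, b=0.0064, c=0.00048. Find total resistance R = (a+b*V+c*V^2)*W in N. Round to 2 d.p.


b*V = 0.0064 * 73 = 0.4672
c*V^2 = 0.00048 * 5329 = 2.55792
R_per_t = 1.2 + 0.4672 + 2.55792 = 4.22512 N/t
R_total = 4.22512 * 164 = 692.92 N

692.92


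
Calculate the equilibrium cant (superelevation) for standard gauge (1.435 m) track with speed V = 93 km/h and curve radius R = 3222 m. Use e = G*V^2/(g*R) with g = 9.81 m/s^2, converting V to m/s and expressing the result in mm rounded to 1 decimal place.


Convert speed: V = 93 / 3.6 = 25.8333 m/s
Apply formula: e = 1.435 * 25.8333^2 / (9.81 * 3222)
e = 1.435 * 667.3611 / 31607.82
e = 0.030298 m = 30.3 mm

30.3


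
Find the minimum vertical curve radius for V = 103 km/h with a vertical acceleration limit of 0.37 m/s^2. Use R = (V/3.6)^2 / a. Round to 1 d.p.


Convert speed: V = 103 / 3.6 = 28.6111 m/s
V^2 = 818.5957 m^2/s^2
R_v = 818.5957 / 0.37
R_v = 2212.4 m

2212.4


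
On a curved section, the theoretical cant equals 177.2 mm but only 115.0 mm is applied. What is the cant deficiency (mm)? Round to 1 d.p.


Cant deficiency = equilibrium cant - actual cant
CD = 177.2 - 115.0
CD = 62.2 mm

62.2


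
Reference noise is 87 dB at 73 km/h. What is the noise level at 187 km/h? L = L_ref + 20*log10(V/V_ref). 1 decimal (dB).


V/V_ref = 187 / 73 = 2.561644
log10(2.561644) = 0.408519
20 * 0.408519 = 8.1704
L = 87 + 8.1704 = 95.2 dB

95.2


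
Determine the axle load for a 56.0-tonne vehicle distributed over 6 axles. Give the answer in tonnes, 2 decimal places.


Load per axle = total weight / number of axles
Load = 56.0 / 6
Load = 9.33 tonnes

9.33


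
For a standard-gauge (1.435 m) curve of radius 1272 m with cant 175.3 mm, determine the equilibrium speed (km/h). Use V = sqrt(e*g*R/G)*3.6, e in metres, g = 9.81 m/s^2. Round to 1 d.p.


Convert cant: e = 175.3 mm = 0.1753 m
V_ms = sqrt(0.1753 * 9.81 * 1272 / 1.435)
V_ms = sqrt(1524.355049) = 39.043 m/s
V = 39.043 * 3.6 = 140.6 km/h

140.6


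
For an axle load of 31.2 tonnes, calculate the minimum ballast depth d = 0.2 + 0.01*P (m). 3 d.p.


d = 0.2 + 0.01 * 31.2
d = 0.2 + 0.312
d = 0.512 m

0.512


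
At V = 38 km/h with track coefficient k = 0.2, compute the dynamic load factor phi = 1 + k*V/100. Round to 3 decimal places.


phi = 1 + k * V / 100
phi = 1 + 0.2 * 38 / 100
phi = 1 + 0.076
phi = 1.076

1.076


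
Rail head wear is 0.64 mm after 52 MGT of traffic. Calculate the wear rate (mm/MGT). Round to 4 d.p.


Wear rate = total wear / cumulative tonnage
Rate = 0.64 / 52
Rate = 0.0123 mm/MGT

0.0123


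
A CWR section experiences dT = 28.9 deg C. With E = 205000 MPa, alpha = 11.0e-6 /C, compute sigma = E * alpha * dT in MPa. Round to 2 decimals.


sigma = E * alpha * dT
sigma = 205000 * 11.0e-6 * 28.9
sigma = 2.255 * 28.9
sigma = 65.17 MPa

65.17


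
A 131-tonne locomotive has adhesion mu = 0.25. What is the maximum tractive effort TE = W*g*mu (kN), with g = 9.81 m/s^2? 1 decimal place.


TE_max = W * g * mu
TE_max = 131 * 9.81 * 0.25
TE_max = 1285.11 * 0.25
TE_max = 321.3 kN

321.3


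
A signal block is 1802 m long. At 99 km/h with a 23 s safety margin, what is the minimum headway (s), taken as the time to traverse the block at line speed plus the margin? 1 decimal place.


V = 99 / 3.6 = 27.5 m/s
Block traversal time = 1802 / 27.5 = 65.5273 s
Headway = 65.5273 + 23
Headway = 88.5 s

88.5


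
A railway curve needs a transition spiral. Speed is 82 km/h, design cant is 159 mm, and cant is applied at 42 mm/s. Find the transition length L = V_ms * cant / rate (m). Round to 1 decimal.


Convert speed: V = 82 / 3.6 = 22.7778 m/s
L = 22.7778 * 159 / 42
L = 3621.6667 / 42
L = 86.2 m

86.2


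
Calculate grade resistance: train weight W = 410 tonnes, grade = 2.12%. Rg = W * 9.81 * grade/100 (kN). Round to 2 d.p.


Rg = W * 9.81 * grade / 100
Rg = 410 * 9.81 * 2.12 / 100
Rg = 4022.1 * 0.0212
Rg = 85.27 kN

85.27


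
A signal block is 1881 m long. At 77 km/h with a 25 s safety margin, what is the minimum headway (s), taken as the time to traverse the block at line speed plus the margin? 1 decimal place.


V = 77 / 3.6 = 21.3889 m/s
Block traversal time = 1881 / 21.3889 = 87.9429 s
Headway = 87.9429 + 25
Headway = 112.9 s

112.9


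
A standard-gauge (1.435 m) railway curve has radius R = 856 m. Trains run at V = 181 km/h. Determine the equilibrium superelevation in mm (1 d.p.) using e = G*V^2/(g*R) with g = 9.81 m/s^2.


Convert speed: V = 181 / 3.6 = 50.2778 m/s
Apply formula: e = 1.435 * 50.2778^2 / (9.81 * 856)
e = 1.435 * 2527.8549 / 8397.36
e = 0.431978 m = 432.0 mm

432.0


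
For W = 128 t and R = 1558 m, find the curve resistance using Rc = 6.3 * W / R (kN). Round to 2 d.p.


Rc = 6.3 * W / R
Rc = 6.3 * 128 / 1558
Rc = 806.4 / 1558
Rc = 0.52 kN

0.52


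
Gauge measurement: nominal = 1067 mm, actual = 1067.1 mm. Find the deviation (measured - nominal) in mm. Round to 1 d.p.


Deviation = measured - nominal
Deviation = 1067.1 - 1067
Deviation = 0.1 mm

0.1


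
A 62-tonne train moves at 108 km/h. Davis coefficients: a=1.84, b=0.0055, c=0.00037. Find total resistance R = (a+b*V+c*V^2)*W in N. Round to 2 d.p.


b*V = 0.0055 * 108 = 0.594
c*V^2 = 0.00037 * 11664 = 4.31568
R_per_t = 1.84 + 0.594 + 4.31568 = 6.74968 N/t
R_total = 6.74968 * 62 = 418.48 N

418.48


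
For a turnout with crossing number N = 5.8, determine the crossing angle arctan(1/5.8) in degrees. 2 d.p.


1/N = 1/5.8 = 0.172414
angle = arctan(0.172414) = 0.170735 rad
angle = 0.170735 * 180/pi = 9.78 degrees

9.78


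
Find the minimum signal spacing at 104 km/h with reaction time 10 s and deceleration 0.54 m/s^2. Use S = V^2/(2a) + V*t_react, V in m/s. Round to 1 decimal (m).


V = 104 / 3.6 = 28.8889 m/s
Braking distance = 28.8889^2 / (2*0.54) = 772.7481 m
Sighting distance = 28.8889 * 10 = 288.8889 m
S = 772.7481 + 288.8889 = 1061.6 m

1061.6


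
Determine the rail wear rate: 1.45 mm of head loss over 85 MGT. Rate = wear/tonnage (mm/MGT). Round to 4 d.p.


Wear rate = total wear / cumulative tonnage
Rate = 1.45 / 85
Rate = 0.0171 mm/MGT

0.0171


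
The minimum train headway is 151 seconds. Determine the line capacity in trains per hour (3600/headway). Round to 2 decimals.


Capacity = 3600 / headway
Capacity = 3600 / 151
Capacity = 23.84 trains/hour

23.84


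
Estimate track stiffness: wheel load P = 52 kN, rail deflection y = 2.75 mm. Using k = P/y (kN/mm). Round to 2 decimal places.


Track stiffness k = P / y
k = 52 / 2.75
k = 18.91 kN/mm

18.91


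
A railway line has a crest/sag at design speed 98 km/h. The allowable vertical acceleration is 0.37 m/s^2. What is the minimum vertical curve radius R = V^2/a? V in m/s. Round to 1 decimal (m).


Convert speed: V = 98 / 3.6 = 27.2222 m/s
V^2 = 741.0494 m^2/s^2
R_v = 741.0494 / 0.37
R_v = 2002.8 m

2002.8


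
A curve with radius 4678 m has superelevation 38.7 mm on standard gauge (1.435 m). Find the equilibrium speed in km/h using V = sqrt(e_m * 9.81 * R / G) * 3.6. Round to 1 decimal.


Convert cant: e = 38.7 mm = 0.0387 m
V_ms = sqrt(0.0387 * 9.81 * 4678 / 1.435)
V_ms = sqrt(1237.622764) = 35.1799 m/s
V = 35.1799 * 3.6 = 126.6 km/h

126.6


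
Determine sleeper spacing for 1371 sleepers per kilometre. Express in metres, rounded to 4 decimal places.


Spacing = 1000 m / number of sleepers
Spacing = 1000 / 1371
Spacing = 0.7294 m

0.7294


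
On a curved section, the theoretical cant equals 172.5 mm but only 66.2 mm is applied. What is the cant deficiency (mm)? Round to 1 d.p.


Cant deficiency = equilibrium cant - actual cant
CD = 172.5 - 66.2
CD = 106.3 mm

106.3


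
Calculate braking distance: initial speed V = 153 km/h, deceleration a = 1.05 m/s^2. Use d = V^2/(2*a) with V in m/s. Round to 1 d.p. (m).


Convert speed: V = 153 / 3.6 = 42.5 m/s
V^2 = 1806.25
d = 1806.25 / (2 * 1.05)
d = 1806.25 / 2.1
d = 860.1 m

860.1


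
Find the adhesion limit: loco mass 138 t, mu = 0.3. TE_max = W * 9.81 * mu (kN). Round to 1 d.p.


TE_max = W * g * mu
TE_max = 138 * 9.81 * 0.3
TE_max = 1353.78 * 0.3
TE_max = 406.1 kN

406.1


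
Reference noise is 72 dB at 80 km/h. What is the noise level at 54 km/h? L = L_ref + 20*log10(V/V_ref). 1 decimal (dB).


V/V_ref = 54 / 80 = 0.675
log10(0.675) = -0.170696
20 * -0.170696 = -3.4139
L = 72 + -3.4139 = 68.6 dB

68.6


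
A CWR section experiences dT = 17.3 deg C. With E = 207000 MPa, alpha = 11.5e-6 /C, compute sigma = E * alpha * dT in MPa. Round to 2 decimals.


sigma = E * alpha * dT
sigma = 207000 * 11.5e-6 * 17.3
sigma = 2.3805 * 17.3
sigma = 41.18 MPa

41.18


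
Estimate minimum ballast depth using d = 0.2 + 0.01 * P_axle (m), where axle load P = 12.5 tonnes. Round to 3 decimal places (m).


d = 0.2 + 0.01 * 12.5
d = 0.2 + 0.125
d = 0.325 m

0.325


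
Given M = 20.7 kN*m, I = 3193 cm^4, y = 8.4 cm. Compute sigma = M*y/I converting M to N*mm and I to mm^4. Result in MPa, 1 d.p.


Convert units:
M = 20.7 kN*m = 20700000 N*mm
y = 8.4 cm = 84 mm
I = 3193 cm^4 = 31930000 mm^4
sigma = 20700000 * 84 / 31930000
sigma = 54.5 MPa

54.5


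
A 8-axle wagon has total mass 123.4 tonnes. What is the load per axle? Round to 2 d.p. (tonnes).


Load per axle = total weight / number of axles
Load = 123.4 / 8
Load = 15.43 tonnes

15.43


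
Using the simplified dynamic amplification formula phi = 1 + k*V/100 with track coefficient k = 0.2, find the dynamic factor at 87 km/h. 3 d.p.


phi = 1 + k * V / 100
phi = 1 + 0.2 * 87 / 100
phi = 1 + 0.174
phi = 1.174

1.174


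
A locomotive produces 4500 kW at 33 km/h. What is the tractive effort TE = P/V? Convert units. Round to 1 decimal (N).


Convert: P = 4500 kW = 4500000 W
V = 33 / 3.6 = 9.1667 m/s
TE = 4500000 / 9.1667
TE = 490909.1 N

490909.1


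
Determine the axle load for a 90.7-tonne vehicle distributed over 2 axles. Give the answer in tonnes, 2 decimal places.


Load per axle = total weight / number of axles
Load = 90.7 / 2
Load = 45.35 tonnes

45.35


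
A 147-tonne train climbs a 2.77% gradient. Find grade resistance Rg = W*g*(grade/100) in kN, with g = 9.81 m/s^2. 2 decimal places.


Rg = W * 9.81 * grade / 100
Rg = 147 * 9.81 * 2.77 / 100
Rg = 1442.07 * 0.0277
Rg = 39.95 kN

39.95


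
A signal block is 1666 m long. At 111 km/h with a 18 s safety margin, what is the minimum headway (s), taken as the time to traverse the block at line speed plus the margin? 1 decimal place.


V = 111 / 3.6 = 30.8333 m/s
Block traversal time = 1666 / 30.8333 = 54.0324 s
Headway = 54.0324 + 18
Headway = 72.0 s

72.0


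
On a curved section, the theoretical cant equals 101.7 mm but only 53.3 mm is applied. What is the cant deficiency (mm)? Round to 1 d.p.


Cant deficiency = equilibrium cant - actual cant
CD = 101.7 - 53.3
CD = 48.4 mm

48.4


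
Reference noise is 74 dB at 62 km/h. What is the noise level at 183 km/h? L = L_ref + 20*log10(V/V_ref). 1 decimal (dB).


V/V_ref = 183 / 62 = 2.951613
log10(2.951613) = 0.470059
20 * 0.470059 = 9.4012
L = 74 + 9.4012 = 83.4 dB

83.4


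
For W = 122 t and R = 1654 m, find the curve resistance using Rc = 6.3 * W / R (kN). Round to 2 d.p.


Rc = 6.3 * W / R
Rc = 6.3 * 122 / 1654
Rc = 768.6 / 1654
Rc = 0.46 kN

0.46


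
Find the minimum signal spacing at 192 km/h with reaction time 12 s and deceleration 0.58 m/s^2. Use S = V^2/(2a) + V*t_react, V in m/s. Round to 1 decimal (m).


V = 192 / 3.6 = 53.3333 m/s
Braking distance = 53.3333^2 / (2*0.58) = 2452.1073 m
Sighting distance = 53.3333 * 12 = 640.0 m
S = 2452.1073 + 640.0 = 3092.1 m

3092.1


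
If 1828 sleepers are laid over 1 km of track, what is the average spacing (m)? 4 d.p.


Spacing = 1000 m / number of sleepers
Spacing = 1000 / 1828
Spacing = 0.5470 m

0.5470


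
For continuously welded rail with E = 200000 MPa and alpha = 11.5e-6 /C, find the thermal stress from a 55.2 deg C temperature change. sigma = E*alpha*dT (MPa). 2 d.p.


sigma = E * alpha * dT
sigma = 200000 * 11.5e-6 * 55.2
sigma = 2.3 * 55.2
sigma = 126.96 MPa

126.96


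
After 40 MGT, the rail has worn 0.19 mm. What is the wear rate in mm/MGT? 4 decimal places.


Wear rate = total wear / cumulative tonnage
Rate = 0.19 / 40
Rate = 0.0048 mm/MGT

0.0048


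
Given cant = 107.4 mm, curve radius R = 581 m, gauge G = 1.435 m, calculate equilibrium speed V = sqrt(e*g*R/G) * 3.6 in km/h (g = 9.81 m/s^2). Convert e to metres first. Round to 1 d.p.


Convert cant: e = 107.4 mm = 0.1074 m
V_ms = sqrt(0.1074 * 9.81 * 581 / 1.435)
V_ms = sqrt(426.577083) = 20.6537 m/s
V = 20.6537 * 3.6 = 74.4 km/h

74.4


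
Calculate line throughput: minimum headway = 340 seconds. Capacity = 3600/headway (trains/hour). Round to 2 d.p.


Capacity = 3600 / headway
Capacity = 3600 / 340
Capacity = 10.59 trains/hour

10.59


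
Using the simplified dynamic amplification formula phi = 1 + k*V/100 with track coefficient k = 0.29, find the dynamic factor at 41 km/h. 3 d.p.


phi = 1 + k * V / 100
phi = 1 + 0.29 * 41 / 100
phi = 1 + 0.1189
phi = 1.119

1.119


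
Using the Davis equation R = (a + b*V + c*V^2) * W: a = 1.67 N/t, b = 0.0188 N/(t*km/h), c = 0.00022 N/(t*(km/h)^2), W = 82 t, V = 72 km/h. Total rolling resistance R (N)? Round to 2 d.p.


b*V = 0.0188 * 72 = 1.3536
c*V^2 = 0.00022 * 5184 = 1.14048
R_per_t = 1.67 + 1.3536 + 1.14048 = 4.16408 N/t
R_total = 4.16408 * 82 = 341.45 N

341.45


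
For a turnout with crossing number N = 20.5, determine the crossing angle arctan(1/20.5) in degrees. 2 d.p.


1/N = 1/20.5 = 0.04878
angle = arctan(0.04878) = 0.048742 rad
angle = 0.048742 * 180/pi = 2.79 degrees

2.79


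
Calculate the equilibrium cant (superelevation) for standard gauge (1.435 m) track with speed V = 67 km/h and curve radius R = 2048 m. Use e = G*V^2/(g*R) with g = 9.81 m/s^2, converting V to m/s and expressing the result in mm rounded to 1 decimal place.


Convert speed: V = 67 / 3.6 = 18.6111 m/s
Apply formula: e = 1.435 * 18.6111^2 / (9.81 * 2048)
e = 1.435 * 346.3735 / 20090.88
e = 0.02474 m = 24.7 mm

24.7


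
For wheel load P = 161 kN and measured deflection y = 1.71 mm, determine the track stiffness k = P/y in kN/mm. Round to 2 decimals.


Track stiffness k = P / y
k = 161 / 1.71
k = 94.15 kN/mm

94.15


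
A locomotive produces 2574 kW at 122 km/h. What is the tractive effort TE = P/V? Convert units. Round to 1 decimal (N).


Convert: P = 2574 kW = 2574000 W
V = 122 / 3.6 = 33.8889 m/s
TE = 2574000 / 33.8889
TE = 75954.1 N

75954.1


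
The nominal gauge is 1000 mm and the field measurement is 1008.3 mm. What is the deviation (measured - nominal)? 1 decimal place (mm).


Deviation = measured - nominal
Deviation = 1008.3 - 1000
Deviation = 8.3 mm

8.3


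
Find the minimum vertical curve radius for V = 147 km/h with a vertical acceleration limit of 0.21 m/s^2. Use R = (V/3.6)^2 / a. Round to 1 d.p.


Convert speed: V = 147 / 3.6 = 40.8333 m/s
V^2 = 1667.3611 m^2/s^2
R_v = 1667.3611 / 0.21
R_v = 7939.8 m

7939.8


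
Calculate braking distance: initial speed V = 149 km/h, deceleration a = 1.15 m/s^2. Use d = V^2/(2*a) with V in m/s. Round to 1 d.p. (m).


Convert speed: V = 149 / 3.6 = 41.3889 m/s
V^2 = 1713.0401
d = 1713.0401 / (2 * 1.15)
d = 1713.0401 / 2.3
d = 744.8 m

744.8


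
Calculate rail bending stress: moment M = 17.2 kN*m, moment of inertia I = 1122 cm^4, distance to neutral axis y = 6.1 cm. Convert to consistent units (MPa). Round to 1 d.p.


Convert units:
M = 17.2 kN*m = 17200000 N*mm
y = 6.1 cm = 61 mm
I = 1122 cm^4 = 11220000 mm^4
sigma = 17200000 * 61 / 11220000
sigma = 93.5 MPa

93.5


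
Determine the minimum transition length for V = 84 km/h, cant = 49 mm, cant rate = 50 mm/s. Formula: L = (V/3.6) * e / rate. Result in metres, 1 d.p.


Convert speed: V = 84 / 3.6 = 23.3333 m/s
L = 23.3333 * 49 / 50
L = 1143.3333 / 50
L = 22.9 m

22.9


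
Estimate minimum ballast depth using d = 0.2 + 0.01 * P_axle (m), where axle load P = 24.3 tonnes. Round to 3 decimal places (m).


d = 0.2 + 0.01 * 24.3
d = 0.2 + 0.243
d = 0.443 m

0.443


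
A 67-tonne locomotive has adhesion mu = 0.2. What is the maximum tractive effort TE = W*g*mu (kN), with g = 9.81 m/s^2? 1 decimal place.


TE_max = W * g * mu
TE_max = 67 * 9.81 * 0.2
TE_max = 657.27 * 0.2
TE_max = 131.5 kN

131.5


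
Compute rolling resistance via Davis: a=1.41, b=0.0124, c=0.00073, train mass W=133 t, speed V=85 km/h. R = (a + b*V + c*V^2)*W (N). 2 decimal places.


b*V = 0.0124 * 85 = 1.054
c*V^2 = 0.00073 * 7225 = 5.27425
R_per_t = 1.41 + 1.054 + 5.27425 = 7.73825 N/t
R_total = 7.73825 * 133 = 1029.19 N

1029.19


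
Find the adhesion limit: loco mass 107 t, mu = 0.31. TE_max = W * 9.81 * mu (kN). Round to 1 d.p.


TE_max = W * g * mu
TE_max = 107 * 9.81 * 0.31
TE_max = 1049.67 * 0.31
TE_max = 325.4 kN

325.4


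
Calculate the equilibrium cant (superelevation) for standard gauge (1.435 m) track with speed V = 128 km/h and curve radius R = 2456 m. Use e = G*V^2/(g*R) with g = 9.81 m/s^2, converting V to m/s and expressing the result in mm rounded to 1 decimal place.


Convert speed: V = 128 / 3.6 = 35.5556 m/s
Apply formula: e = 1.435 * 35.5556^2 / (9.81 * 2456)
e = 1.435 * 1264.1975 / 24093.36
e = 0.075296 m = 75.3 mm

75.3


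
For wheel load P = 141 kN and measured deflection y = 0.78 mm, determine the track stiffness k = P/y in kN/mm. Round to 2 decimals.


Track stiffness k = P / y
k = 141 / 0.78
k = 180.77 kN/mm

180.77


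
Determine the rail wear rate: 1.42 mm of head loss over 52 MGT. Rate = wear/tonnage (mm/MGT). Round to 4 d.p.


Wear rate = total wear / cumulative tonnage
Rate = 1.42 / 52
Rate = 0.0273 mm/MGT

0.0273


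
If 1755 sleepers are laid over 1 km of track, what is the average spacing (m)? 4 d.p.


Spacing = 1000 m / number of sleepers
Spacing = 1000 / 1755
Spacing = 0.5698 m

0.5698


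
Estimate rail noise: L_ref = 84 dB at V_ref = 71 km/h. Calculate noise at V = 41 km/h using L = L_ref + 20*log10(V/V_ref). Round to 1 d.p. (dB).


V/V_ref = 41 / 71 = 0.577465
log10(0.577465) = -0.238474
20 * -0.238474 = -4.7695
L = 84 + -4.7695 = 79.2 dB

79.2


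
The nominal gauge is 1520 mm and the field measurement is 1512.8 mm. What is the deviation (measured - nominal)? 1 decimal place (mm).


Deviation = measured - nominal
Deviation = 1512.8 - 1520
Deviation = -7.2 mm

-7.2


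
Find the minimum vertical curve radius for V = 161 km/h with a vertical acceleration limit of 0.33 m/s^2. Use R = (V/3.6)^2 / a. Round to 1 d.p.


Convert speed: V = 161 / 3.6 = 44.7222 m/s
V^2 = 2000.0772 m^2/s^2
R_v = 2000.0772 / 0.33
R_v = 6060.8 m

6060.8


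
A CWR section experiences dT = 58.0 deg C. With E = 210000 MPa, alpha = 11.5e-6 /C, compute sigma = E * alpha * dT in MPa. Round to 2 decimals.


sigma = E * alpha * dT
sigma = 210000 * 11.5e-6 * 58.0
sigma = 2.415 * 58.0
sigma = 140.07 MPa

140.07


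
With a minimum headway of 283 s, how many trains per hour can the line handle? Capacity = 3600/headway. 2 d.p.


Capacity = 3600 / headway
Capacity = 3600 / 283
Capacity = 12.72 trains/hour

12.72


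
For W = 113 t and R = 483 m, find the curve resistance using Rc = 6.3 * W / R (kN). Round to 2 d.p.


Rc = 6.3 * W / R
Rc = 6.3 * 113 / 483
Rc = 711.9 / 483
Rc = 1.47 kN

1.47


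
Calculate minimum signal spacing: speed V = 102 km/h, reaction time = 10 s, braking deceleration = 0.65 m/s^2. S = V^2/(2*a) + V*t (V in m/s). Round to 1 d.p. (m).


V = 102 / 3.6 = 28.3333 m/s
Braking distance = 28.3333^2 / (2*0.65) = 617.5214 m
Sighting distance = 28.3333 * 10 = 283.3333 m
S = 617.5214 + 283.3333 = 900.9 m

900.9


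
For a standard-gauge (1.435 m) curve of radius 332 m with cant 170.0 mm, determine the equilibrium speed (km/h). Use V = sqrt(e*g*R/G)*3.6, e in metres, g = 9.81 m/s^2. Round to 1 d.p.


Convert cant: e = 170.0 mm = 0.1700 m
V_ms = sqrt(0.1700 * 9.81 * 332 / 1.435)
V_ms = sqrt(385.837213) = 19.6427 m/s
V = 19.6427 * 3.6 = 70.7 km/h

70.7


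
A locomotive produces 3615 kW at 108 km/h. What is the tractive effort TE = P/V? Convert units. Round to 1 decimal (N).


Convert: P = 3615 kW = 3615000 W
V = 108 / 3.6 = 30.0 m/s
TE = 3615000 / 30.0
TE = 120500.0 N

120500.0


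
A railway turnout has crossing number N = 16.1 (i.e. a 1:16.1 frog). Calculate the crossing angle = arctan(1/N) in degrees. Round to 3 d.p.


1/N = 1/16.1 = 0.062112
angle = arctan(0.062112) = 0.062032 rad
angle = 0.062032 * 180/pi = 3.554 degrees

3.554


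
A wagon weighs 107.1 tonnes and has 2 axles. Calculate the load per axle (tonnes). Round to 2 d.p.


Load per axle = total weight / number of axles
Load = 107.1 / 2
Load = 53.55 tonnes

53.55


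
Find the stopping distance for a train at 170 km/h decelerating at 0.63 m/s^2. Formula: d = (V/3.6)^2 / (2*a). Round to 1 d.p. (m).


Convert speed: V = 170 / 3.6 = 47.2222 m/s
V^2 = 2229.9383
d = 2229.9383 / (2 * 0.63)
d = 2229.9383 / 1.26
d = 1769.8 m

1769.8


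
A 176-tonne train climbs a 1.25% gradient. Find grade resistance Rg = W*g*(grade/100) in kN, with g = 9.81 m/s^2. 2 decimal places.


Rg = W * 9.81 * grade / 100
Rg = 176 * 9.81 * 1.25 / 100
Rg = 1726.56 * 0.0125
Rg = 21.58 kN

21.58


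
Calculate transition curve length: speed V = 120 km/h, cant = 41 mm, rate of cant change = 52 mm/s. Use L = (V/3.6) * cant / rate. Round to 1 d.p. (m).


Convert speed: V = 120 / 3.6 = 33.3333 m/s
L = 33.3333 * 41 / 52
L = 1366.6667 / 52
L = 26.3 m

26.3


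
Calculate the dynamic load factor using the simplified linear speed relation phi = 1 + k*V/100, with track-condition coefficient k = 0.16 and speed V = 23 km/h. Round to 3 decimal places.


phi = 1 + k * V / 100
phi = 1 + 0.16 * 23 / 100
phi = 1 + 0.0368
phi = 1.037

1.037


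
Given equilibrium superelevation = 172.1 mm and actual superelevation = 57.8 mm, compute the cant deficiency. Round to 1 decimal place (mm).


Cant deficiency = equilibrium cant - actual cant
CD = 172.1 - 57.8
CD = 114.3 mm

114.3


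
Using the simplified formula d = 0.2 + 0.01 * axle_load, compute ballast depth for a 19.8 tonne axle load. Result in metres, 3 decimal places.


d = 0.2 + 0.01 * 19.8
d = 0.2 + 0.198
d = 0.398 m

0.398


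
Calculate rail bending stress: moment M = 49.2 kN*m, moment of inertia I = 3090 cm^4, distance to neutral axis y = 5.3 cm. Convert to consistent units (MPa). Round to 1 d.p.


Convert units:
M = 49.2 kN*m = 49200000 N*mm
y = 5.3 cm = 53 mm
I = 3090 cm^4 = 30900000 mm^4
sigma = 49200000 * 53 / 30900000
sigma = 84.4 MPa

84.4


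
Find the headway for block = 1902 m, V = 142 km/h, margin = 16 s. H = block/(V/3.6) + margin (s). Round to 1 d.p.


V = 142 / 3.6 = 39.4444 m/s
Block traversal time = 1902 / 39.4444 = 48.2197 s
Headway = 48.2197 + 16
Headway = 64.2 s

64.2


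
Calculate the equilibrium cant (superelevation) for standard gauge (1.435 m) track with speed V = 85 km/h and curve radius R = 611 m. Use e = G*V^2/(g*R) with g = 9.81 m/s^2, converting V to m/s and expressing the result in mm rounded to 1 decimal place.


Convert speed: V = 85 / 3.6 = 23.6111 m/s
Apply formula: e = 1.435 * 23.6111^2 / (9.81 * 611)
e = 1.435 * 557.4846 / 5993.91
e = 0.133467 m = 133.5 mm

133.5


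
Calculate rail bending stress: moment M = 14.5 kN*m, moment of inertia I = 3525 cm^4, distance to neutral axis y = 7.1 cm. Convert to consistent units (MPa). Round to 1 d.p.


Convert units:
M = 14.5 kN*m = 14500000 N*mm
y = 7.1 cm = 71 mm
I = 3525 cm^4 = 35250000 mm^4
sigma = 14500000 * 71 / 35250000
sigma = 29.2 MPa

29.2


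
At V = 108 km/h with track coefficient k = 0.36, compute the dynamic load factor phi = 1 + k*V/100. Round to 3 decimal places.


phi = 1 + k * V / 100
phi = 1 + 0.36 * 108 / 100
phi = 1 + 0.3888
phi = 1.389

1.389


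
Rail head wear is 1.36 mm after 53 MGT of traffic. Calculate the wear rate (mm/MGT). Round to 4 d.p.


Wear rate = total wear / cumulative tonnage
Rate = 1.36 / 53
Rate = 0.0257 mm/MGT

0.0257


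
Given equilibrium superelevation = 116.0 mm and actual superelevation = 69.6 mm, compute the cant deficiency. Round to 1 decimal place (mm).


Cant deficiency = equilibrium cant - actual cant
CD = 116.0 - 69.6
CD = 46.4 mm

46.4


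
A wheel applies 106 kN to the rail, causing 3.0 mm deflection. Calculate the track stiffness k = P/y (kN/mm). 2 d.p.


Track stiffness k = P / y
k = 106 / 3.0
k = 35.33 kN/mm

35.33


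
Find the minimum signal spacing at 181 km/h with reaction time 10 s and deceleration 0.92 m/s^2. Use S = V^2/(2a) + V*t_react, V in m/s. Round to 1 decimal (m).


V = 181 / 3.6 = 50.2778 m/s
Braking distance = 50.2778^2 / (2*0.92) = 1373.8342 m
Sighting distance = 50.2778 * 10 = 502.7778 m
S = 1373.8342 + 502.7778 = 1876.6 m

1876.6


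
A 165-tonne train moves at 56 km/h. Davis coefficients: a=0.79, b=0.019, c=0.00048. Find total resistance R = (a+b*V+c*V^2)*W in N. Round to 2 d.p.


b*V = 0.019 * 56 = 1.064
c*V^2 = 0.00048 * 3136 = 1.50528
R_per_t = 0.79 + 1.064 + 1.50528 = 3.35928 N/t
R_total = 3.35928 * 165 = 554.28 N

554.28


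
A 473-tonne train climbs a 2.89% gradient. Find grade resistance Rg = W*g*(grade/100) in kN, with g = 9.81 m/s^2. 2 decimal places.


Rg = W * 9.81 * grade / 100
Rg = 473 * 9.81 * 2.89 / 100
Rg = 4640.13 * 0.0289
Rg = 134.10 kN

134.10


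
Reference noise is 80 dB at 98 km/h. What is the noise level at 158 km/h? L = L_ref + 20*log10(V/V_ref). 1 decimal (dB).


V/V_ref = 158 / 98 = 1.612245
log10(1.612245) = 0.207431
20 * 0.207431 = 4.1486
L = 80 + 4.1486 = 84.1 dB

84.1


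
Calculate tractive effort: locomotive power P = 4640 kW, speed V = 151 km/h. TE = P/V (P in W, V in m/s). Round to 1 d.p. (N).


Convert: P = 4640 kW = 4640000 W
V = 151 / 3.6 = 41.9444 m/s
TE = 4640000 / 41.9444
TE = 110622.5 N

110622.5


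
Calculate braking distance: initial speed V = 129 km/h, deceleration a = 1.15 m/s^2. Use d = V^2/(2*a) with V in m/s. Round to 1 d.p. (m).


Convert speed: V = 129 / 3.6 = 35.8333 m/s
V^2 = 1284.0278
d = 1284.0278 / (2 * 1.15)
d = 1284.0278 / 2.3
d = 558.3 m

558.3


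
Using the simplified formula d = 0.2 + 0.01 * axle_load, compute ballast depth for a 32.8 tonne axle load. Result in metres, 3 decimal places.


d = 0.2 + 0.01 * 32.8
d = 0.2 + 0.328
d = 0.528 m

0.528


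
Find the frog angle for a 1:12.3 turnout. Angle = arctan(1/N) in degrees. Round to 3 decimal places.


1/N = 1/12.3 = 0.081301
angle = arctan(0.081301) = 0.081122 rad
angle = 0.081122 * 180/pi = 4.648 degrees

4.648


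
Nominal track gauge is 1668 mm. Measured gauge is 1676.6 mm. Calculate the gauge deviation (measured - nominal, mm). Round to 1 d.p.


Deviation = measured - nominal
Deviation = 1676.6 - 1668
Deviation = 8.6 mm

8.6


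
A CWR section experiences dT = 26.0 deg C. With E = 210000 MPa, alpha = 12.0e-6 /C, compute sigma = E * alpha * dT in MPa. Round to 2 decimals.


sigma = E * alpha * dT
sigma = 210000 * 12.0e-6 * 26.0
sigma = 2.52 * 26.0
sigma = 65.52 MPa

65.52


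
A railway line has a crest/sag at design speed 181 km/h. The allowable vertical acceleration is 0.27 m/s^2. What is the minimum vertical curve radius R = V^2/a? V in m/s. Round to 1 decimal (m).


Convert speed: V = 181 / 3.6 = 50.2778 m/s
V^2 = 2527.8549 m^2/s^2
R_v = 2527.8549 / 0.27
R_v = 9362.4 m

9362.4


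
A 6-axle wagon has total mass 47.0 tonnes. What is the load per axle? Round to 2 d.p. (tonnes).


Load per axle = total weight / number of axles
Load = 47.0 / 6
Load = 7.83 tonnes

7.83


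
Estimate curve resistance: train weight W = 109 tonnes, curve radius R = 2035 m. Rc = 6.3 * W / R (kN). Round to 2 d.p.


Rc = 6.3 * W / R
Rc = 6.3 * 109 / 2035
Rc = 686.7 / 2035
Rc = 0.34 kN

0.34


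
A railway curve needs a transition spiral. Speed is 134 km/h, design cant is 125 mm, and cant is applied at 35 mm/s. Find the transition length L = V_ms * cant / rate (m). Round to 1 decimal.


Convert speed: V = 134 / 3.6 = 37.2222 m/s
L = 37.2222 * 125 / 35
L = 4652.7778 / 35
L = 132.9 m

132.9


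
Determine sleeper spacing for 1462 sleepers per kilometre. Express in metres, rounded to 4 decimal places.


Spacing = 1000 m / number of sleepers
Spacing = 1000 / 1462
Spacing = 0.6840 m

0.6840


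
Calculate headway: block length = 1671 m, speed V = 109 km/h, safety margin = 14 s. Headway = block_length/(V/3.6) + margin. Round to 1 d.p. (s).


V = 109 / 3.6 = 30.2778 m/s
Block traversal time = 1671 / 30.2778 = 55.189 s
Headway = 55.189 + 14
Headway = 69.2 s

69.2


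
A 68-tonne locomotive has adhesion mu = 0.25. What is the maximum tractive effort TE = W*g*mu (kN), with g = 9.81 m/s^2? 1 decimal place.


TE_max = W * g * mu
TE_max = 68 * 9.81 * 0.25
TE_max = 667.08 * 0.25
TE_max = 166.8 kN

166.8


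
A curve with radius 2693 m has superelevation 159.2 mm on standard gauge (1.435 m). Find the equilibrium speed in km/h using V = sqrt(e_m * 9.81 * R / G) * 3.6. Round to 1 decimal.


Convert cant: e = 159.2 mm = 0.1592 m
V_ms = sqrt(0.1592 * 9.81 * 2693 / 1.435)
V_ms = sqrt(2930.869781) = 54.1375 m/s
V = 54.1375 * 3.6 = 194.9 km/h

194.9


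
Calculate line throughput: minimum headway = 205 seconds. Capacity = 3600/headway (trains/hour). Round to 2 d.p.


Capacity = 3600 / headway
Capacity = 3600 / 205
Capacity = 17.56 trains/hour

17.56


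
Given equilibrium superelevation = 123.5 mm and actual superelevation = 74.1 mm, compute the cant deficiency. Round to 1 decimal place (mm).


Cant deficiency = equilibrium cant - actual cant
CD = 123.5 - 74.1
CD = 49.4 mm

49.4


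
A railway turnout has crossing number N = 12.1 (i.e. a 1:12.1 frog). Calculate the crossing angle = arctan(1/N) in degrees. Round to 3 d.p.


1/N = 1/12.1 = 0.082645
angle = arctan(0.082645) = 0.082457 rad
angle = 0.082457 * 180/pi = 4.724 degrees

4.724


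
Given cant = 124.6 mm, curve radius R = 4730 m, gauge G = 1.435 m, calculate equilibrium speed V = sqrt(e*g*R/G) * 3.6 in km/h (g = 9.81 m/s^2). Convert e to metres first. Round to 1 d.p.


Convert cant: e = 124.6 mm = 0.1246 m
V_ms = sqrt(0.1246 * 9.81 * 4730 / 1.435)
V_ms = sqrt(4028.990927) = 63.4743 m/s
V = 63.4743 * 3.6 = 228.5 km/h

228.5


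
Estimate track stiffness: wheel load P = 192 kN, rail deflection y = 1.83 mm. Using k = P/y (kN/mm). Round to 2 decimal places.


Track stiffness k = P / y
k = 192 / 1.83
k = 104.92 kN/mm

104.92


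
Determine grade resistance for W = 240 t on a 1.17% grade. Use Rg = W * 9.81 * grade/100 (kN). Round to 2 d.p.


Rg = W * 9.81 * grade / 100
Rg = 240 * 9.81 * 1.17 / 100
Rg = 2354.4 * 0.0117
Rg = 27.55 kN

27.55


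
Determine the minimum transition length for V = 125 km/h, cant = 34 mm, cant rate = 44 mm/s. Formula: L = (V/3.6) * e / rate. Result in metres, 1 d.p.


Convert speed: V = 125 / 3.6 = 34.7222 m/s
L = 34.7222 * 34 / 44
L = 1180.5556 / 44
L = 26.8 m

26.8


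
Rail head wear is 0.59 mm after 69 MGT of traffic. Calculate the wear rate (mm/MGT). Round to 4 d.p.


Wear rate = total wear / cumulative tonnage
Rate = 0.59 / 69
Rate = 0.0086 mm/MGT

0.0086


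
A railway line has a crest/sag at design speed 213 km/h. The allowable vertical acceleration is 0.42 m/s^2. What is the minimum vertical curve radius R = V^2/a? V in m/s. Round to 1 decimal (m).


Convert speed: V = 213 / 3.6 = 59.1667 m/s
V^2 = 3500.6944 m^2/s^2
R_v = 3500.6944 / 0.42
R_v = 8335.0 m

8335.0


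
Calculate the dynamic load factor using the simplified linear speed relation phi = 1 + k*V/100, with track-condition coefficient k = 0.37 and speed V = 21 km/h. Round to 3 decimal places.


phi = 1 + k * V / 100
phi = 1 + 0.37 * 21 / 100
phi = 1 + 0.0777
phi = 1.078

1.078


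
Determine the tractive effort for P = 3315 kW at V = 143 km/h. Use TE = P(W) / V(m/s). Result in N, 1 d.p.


Convert: P = 3315 kW = 3315000 W
V = 143 / 3.6 = 39.7222 m/s
TE = 3315000 / 39.7222
TE = 83454.5 N

83454.5


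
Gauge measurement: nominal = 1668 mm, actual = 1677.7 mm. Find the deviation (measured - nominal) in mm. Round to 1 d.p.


Deviation = measured - nominal
Deviation = 1677.7 - 1668
Deviation = 9.7 mm

9.7


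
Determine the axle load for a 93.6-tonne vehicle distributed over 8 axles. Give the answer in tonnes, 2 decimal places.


Load per axle = total weight / number of axles
Load = 93.6 / 8
Load = 11.70 tonnes

11.70


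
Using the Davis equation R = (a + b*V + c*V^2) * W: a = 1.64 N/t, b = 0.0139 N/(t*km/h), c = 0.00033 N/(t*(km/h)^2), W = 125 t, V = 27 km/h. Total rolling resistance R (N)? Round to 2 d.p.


b*V = 0.0139 * 27 = 0.3753
c*V^2 = 0.00033 * 729 = 0.24057
R_per_t = 1.64 + 0.3753 + 0.24057 = 2.25587 N/t
R_total = 2.25587 * 125 = 281.98 N

281.98
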